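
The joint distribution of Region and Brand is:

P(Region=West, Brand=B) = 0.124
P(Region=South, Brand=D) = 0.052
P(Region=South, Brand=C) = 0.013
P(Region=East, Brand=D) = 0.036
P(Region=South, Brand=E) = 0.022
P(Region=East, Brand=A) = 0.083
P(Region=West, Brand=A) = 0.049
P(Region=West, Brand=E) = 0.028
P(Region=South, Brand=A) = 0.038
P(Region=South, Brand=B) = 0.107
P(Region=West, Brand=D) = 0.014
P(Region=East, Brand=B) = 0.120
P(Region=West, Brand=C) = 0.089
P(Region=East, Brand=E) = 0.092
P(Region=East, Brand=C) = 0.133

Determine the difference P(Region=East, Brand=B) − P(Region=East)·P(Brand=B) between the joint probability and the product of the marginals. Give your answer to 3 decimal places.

-0.043

P(Region=East) = 0.083 + 0.120 + 0.133 + 0.036 + 0.092 = 0.464.
P(Brand=B) = 0.107 + 0.120 + 0.124 = 0.351.
P(Region=East, Brand=B) − P(Region=East)P(Brand=B) = 0.120 − 0.464×0.351 = -0.043.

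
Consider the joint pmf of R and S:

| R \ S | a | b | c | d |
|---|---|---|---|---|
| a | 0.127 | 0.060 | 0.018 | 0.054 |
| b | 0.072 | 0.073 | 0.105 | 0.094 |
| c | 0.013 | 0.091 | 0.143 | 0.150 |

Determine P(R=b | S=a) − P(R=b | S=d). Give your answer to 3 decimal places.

P(S=a) = 0.127 + 0.072 + 0.013 = 0.212; P(R=b | S=a) = 0.072/0.212 = 0.3396.
P(S=d) = 0.054 + 0.094 + 0.150 = 0.298; P(R=b | S=d) = 0.094/0.298 = 0.3154.
Difference = 0.024.

0.024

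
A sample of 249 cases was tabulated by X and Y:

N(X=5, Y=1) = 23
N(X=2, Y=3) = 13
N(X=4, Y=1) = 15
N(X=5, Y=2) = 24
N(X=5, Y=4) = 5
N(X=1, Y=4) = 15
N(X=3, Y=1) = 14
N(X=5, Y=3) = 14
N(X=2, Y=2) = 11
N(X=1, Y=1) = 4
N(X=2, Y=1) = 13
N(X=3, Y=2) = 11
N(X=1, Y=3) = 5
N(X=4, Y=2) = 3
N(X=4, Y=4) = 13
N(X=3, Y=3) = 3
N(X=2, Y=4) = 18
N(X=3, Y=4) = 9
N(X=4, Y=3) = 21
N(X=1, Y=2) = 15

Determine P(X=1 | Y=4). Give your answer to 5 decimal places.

0.25000

Total with Y=4: 15 + 18 + 9 + 13 + 5 = 60.
P(X=1 | Y=4) = 15/60 = 0.25000.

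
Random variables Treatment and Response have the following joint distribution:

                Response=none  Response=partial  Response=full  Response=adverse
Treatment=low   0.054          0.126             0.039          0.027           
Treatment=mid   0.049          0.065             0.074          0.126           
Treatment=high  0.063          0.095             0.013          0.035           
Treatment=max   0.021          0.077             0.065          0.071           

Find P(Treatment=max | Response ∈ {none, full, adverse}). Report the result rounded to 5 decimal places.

P(Response=none) = 0.054 + 0.049 + 0.063 + 0.021 = 0.187.
P(Response=full) = 0.039 + 0.074 + 0.013 + 0.065 = 0.191.
P(Response=adverse) = 0.027 + 0.126 + 0.035 + 0.071 = 0.259.
P(Response ∈ {none, full, adverse}) = 0.187 + 0.191 + 0.259 = 0.637; P(Treatment=max, Response ∈ {none, full, adverse}) = 0.021 + 0.065 + 0.071 = 0.157.
P(Treatment=max | Response ∈ {none, full, adverse}) = 0.157/0.637 = 0.24647.

0.24647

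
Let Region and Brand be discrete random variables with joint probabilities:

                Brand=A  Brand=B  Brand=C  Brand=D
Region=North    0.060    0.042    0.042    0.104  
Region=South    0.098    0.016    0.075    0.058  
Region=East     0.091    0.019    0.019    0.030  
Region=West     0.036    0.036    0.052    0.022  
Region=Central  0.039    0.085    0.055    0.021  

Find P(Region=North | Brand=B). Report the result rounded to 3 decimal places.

0.212

P(Brand=B) = 0.042 + 0.016 + 0.019 + 0.036 + 0.085 = 0.198.
P(Region=North | Brand=B) = 0.042/0.198 = 0.212.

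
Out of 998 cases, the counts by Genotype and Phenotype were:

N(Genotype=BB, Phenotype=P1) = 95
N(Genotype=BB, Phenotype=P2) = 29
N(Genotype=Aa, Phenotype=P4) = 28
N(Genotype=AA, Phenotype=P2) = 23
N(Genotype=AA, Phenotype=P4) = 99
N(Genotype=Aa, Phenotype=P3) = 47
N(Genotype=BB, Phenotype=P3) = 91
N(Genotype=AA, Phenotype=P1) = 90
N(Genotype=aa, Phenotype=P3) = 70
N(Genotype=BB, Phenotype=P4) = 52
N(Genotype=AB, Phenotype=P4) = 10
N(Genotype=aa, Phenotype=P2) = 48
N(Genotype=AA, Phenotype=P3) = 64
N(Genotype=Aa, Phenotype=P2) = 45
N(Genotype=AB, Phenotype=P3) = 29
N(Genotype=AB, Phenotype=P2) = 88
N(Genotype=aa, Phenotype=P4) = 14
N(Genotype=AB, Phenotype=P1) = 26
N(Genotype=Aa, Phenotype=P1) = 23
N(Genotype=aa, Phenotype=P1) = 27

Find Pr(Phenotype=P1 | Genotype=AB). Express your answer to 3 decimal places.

Total with Genotype=AB: 26 + 88 + 29 + 10 = 153.
P(Phenotype=P1 | Genotype=AB) = 26/153 = 0.170.

0.170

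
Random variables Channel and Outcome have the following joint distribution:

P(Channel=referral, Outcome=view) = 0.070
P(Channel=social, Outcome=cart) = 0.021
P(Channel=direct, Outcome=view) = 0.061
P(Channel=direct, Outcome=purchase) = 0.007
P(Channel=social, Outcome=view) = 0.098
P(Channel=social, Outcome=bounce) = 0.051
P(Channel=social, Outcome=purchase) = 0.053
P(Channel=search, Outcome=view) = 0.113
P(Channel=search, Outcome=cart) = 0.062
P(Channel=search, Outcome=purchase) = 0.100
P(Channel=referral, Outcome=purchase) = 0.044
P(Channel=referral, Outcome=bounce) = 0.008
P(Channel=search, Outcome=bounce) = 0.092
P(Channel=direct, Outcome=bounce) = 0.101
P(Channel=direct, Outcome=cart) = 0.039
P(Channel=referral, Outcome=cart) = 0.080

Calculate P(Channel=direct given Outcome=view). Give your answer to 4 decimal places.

0.1784

P(Outcome=view) = 0.113 + 0.098 + 0.061 + 0.070 = 0.342.
P(Channel=direct | Outcome=view) = 0.061/0.342 = 0.1784.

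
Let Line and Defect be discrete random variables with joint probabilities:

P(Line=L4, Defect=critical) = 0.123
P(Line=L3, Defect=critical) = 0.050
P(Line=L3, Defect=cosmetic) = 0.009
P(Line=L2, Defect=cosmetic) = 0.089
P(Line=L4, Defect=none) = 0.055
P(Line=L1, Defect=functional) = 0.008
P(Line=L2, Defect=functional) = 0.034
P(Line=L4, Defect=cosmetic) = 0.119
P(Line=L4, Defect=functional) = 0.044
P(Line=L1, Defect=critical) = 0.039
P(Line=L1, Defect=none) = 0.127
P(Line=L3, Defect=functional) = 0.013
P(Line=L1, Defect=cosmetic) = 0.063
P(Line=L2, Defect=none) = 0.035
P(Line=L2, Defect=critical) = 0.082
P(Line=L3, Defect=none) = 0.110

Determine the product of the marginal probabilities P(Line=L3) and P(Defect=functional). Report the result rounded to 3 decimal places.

P(Line=L3) = 0.110 + 0.009 + 0.013 + 0.050 = 0.182.
P(Defect=functional) = 0.008 + 0.034 + 0.013 + 0.044 = 0.099.
Product: 0.182 × 0.099 = 0.018.

0.018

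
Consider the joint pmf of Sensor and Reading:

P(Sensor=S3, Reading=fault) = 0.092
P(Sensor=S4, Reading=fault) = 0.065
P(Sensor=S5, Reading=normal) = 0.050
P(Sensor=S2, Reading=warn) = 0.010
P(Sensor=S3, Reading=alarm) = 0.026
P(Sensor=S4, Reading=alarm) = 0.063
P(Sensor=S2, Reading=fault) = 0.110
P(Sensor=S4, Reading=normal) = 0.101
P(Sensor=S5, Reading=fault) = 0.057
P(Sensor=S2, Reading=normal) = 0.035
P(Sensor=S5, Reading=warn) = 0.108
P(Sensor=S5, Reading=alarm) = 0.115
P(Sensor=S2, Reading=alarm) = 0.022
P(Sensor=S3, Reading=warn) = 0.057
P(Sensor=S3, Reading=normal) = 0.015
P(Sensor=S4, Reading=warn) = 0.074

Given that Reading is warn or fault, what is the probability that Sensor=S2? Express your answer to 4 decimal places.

P(Reading=warn) = 0.010 + 0.057 + 0.074 + 0.108 = 0.249.
P(Reading=fault) = 0.110 + 0.092 + 0.065 + 0.057 = 0.324.
P(Reading ∈ {warn, fault}) = 0.249 + 0.324 = 0.573; P(Sensor=S2, Reading ∈ {warn, fault}) = 0.010 + 0.110 = 0.120.
P(Sensor=S2 | Reading ∈ {warn, fault}) = 0.120/0.573 = 0.2094.

0.2094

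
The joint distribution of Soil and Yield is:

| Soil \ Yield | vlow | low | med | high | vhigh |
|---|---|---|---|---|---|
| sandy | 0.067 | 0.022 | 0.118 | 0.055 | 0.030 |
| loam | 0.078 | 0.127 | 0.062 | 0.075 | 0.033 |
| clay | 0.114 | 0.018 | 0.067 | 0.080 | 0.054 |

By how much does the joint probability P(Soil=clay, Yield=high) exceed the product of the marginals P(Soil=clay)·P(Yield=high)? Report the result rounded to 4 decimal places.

0.0101

P(Soil=clay) = 0.114 + 0.018 + 0.067 + 0.080 + 0.054 = 0.333.
P(Yield=high) = 0.055 + 0.075 + 0.080 = 0.210.
P(Soil=clay, Yield=high) − P(Soil=clay)P(Yield=high) = 0.080 − 0.333×0.210 = 0.0101.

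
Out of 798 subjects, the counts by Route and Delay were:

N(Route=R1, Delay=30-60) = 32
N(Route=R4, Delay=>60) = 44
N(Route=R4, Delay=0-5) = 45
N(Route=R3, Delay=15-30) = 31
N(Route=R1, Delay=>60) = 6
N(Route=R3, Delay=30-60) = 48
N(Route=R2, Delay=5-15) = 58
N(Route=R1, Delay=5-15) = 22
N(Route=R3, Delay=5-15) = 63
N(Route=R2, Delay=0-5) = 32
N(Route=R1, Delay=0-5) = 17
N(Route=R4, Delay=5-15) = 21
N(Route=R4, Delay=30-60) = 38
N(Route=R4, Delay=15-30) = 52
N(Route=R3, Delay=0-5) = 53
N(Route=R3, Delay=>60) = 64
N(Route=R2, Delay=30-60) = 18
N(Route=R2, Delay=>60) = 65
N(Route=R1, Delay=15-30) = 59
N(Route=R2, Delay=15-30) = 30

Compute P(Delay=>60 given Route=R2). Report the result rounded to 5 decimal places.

0.32020

Total with Route=R2: 32 + 58 + 30 + 18 + 65 = 203.
P(Delay=>60 | Route=R2) = 65/203 = 0.32020.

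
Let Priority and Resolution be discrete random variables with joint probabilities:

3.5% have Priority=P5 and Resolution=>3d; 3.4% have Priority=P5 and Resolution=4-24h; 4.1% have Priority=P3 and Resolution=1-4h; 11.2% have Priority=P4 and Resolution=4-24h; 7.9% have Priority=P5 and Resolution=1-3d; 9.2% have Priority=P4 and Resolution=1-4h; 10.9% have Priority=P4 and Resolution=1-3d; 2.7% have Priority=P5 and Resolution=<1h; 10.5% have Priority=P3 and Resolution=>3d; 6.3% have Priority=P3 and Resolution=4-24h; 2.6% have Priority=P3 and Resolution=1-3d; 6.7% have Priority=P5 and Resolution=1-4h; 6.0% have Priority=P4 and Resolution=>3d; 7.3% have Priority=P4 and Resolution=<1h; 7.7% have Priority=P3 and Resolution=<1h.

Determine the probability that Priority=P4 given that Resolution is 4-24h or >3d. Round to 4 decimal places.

P(Resolution=4-24h) = 0.063 + 0.112 + 0.034 = 0.209.
P(Resolution=>3d) = 0.105 + 0.060 + 0.035 = 0.200.
P(Resolution ∈ {4-24h, >3d}) = 0.209 + 0.200 = 0.409; P(Priority=P4, Resolution ∈ {4-24h, >3d}) = 0.112 + 0.060 = 0.172.
P(Priority=P4 | Resolution ∈ {4-24h, >3d}) = 0.172/0.409 = 0.4205.

0.4205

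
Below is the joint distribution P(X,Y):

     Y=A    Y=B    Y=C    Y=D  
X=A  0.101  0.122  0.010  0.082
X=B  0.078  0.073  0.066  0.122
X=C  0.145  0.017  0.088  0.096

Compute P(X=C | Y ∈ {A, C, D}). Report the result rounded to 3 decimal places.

0.418

P(Y=A) = 0.101 + 0.078 + 0.145 = 0.324.
P(Y=C) = 0.010 + 0.066 + 0.088 = 0.164.
P(Y=D) = 0.082 + 0.122 + 0.096 = 0.300.
P(Y ∈ {A, C, D}) = 0.324 + 0.164 + 0.300 = 0.788; P(X=C, Y ∈ {A, C, D}) = 0.145 + 0.088 + 0.096 = 0.329.
P(X=C | Y ∈ {A, C, D}) = 0.329/0.788 = 0.418.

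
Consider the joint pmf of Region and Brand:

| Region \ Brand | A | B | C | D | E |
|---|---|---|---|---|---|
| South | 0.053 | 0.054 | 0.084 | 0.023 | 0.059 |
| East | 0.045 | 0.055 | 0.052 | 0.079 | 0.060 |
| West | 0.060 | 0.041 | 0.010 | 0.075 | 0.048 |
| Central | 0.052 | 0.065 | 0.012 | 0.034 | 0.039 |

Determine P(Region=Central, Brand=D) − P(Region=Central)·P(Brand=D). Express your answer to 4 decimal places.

P(Region=Central) = 0.052 + 0.065 + 0.012 + 0.034 + 0.039 = 0.202.
P(Brand=D) = 0.023 + 0.079 + 0.075 + 0.034 = 0.211.
P(Region=Central, Brand=D) − P(Region=Central)P(Brand=D) = 0.034 − 0.202×0.211 = -0.0086.

-0.0086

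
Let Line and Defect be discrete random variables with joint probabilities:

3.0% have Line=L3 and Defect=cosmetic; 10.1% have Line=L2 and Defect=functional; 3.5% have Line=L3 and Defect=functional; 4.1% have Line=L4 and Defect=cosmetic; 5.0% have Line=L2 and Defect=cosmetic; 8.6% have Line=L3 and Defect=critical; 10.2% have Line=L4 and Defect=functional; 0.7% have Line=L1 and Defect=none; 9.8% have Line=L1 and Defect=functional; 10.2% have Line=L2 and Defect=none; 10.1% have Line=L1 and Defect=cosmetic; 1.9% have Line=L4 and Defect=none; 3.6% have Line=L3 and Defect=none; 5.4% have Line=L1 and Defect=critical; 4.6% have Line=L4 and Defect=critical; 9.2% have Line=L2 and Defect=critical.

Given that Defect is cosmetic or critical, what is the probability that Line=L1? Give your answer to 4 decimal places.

P(Defect=cosmetic) = 0.101 + 0.050 + 0.030 + 0.041 = 0.222.
P(Defect=critical) = 0.054 + 0.092 + 0.086 + 0.046 = 0.278.
P(Defect ∈ {cosmetic, critical}) = 0.222 + 0.278 = 0.500; P(Line=L1, Defect ∈ {cosmetic, critical}) = 0.101 + 0.054 = 0.155.
P(Line=L1 | Defect ∈ {cosmetic, critical}) = 0.155/0.500 = 0.3100.

0.3100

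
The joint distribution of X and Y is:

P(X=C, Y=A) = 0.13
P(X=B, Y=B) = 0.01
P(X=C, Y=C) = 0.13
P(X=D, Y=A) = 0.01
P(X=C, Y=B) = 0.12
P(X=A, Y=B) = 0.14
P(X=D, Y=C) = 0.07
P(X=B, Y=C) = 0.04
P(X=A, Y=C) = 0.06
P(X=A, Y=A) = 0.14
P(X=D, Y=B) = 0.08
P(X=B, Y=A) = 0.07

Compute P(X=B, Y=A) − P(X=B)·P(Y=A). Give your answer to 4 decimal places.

0.0280

P(X=B) = 0.07 + 0.01 + 0.04 = 0.12.
P(Y=A) = 0.14 + 0.07 + 0.13 + 0.01 = 0.35.
P(X=B, Y=A) − P(X=B)P(Y=A) = 0.07 − 0.12×0.35 = 0.0280.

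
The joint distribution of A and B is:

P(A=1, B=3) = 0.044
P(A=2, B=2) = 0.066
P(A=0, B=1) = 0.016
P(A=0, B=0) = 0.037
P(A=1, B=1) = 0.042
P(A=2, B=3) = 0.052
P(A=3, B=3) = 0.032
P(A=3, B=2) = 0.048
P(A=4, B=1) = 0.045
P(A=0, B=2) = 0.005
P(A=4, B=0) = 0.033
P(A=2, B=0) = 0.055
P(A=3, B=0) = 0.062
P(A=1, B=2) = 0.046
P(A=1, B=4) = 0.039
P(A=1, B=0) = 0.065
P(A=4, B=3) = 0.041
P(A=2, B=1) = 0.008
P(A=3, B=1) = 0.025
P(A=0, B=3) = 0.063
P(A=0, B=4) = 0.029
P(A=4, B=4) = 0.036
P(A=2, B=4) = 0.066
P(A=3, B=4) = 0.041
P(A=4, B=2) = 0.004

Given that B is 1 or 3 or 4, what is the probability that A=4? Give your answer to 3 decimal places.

P(B=1) = 0.016 + 0.042 + 0.008 + 0.025 + 0.045 = 0.136.
P(B=3) = 0.063 + 0.044 + 0.052 + 0.032 + 0.041 = 0.232.
P(B=4) = 0.029 + 0.039 + 0.066 + 0.041 + 0.036 = 0.211.
P(B ∈ {1, 3, 4}) = 0.136 + 0.232 + 0.211 = 0.579; P(A=4, B ∈ {1, 3, 4}) = 0.045 + 0.041 + 0.036 = 0.122.
P(A=4 | B ∈ {1, 3, 4}) = 0.122/0.579 = 0.211.

0.211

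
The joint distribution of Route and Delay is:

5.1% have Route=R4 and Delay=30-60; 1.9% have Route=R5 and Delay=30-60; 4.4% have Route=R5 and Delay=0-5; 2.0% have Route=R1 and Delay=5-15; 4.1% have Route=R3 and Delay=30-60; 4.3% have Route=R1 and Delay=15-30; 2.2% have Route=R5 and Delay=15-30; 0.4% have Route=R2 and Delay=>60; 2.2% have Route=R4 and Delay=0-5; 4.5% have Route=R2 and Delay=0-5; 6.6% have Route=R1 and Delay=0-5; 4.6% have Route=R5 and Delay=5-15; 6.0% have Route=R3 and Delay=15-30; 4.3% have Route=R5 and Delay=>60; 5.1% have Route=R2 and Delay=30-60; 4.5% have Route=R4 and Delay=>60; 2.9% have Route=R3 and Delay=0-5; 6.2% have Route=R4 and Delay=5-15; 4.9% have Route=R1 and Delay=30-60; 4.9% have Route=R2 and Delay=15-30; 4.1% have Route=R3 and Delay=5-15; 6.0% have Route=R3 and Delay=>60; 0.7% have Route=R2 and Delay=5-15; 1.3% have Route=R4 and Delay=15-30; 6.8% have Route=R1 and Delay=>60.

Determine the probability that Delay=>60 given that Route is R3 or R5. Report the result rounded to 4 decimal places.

0.2543

P(Route=R3) = 0.029 + 0.041 + 0.060 + 0.041 + 0.060 = 0.231.
P(Route=R5) = 0.044 + 0.046 + 0.022 + 0.019 + 0.043 = 0.174.
P(Route ∈ {R3, R5}) = 0.231 + 0.174 = 0.405; P(Delay=>60, Route ∈ {R3, R5}) = 0.060 + 0.043 = 0.103.
P(Delay=>60 | Route ∈ {R3, R5}) = 0.103/0.405 = 0.2543.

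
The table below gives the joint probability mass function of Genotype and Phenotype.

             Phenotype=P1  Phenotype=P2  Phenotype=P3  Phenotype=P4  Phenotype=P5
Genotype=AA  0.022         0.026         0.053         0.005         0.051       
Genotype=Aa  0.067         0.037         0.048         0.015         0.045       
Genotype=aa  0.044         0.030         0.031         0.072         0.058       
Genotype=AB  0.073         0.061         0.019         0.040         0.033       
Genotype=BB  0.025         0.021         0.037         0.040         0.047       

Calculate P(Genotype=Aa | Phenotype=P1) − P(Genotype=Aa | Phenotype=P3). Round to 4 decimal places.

0.0347

P(Phenotype=P1) = 0.022 + 0.067 + 0.044 + 0.073 + 0.025 = 0.231; P(Genotype=Aa | Phenotype=P1) = 0.067/0.231 = 0.29004.
P(Phenotype=P3) = 0.053 + 0.048 + 0.031 + 0.019 + 0.037 = 0.188; P(Genotype=Aa | Phenotype=P3) = 0.048/0.188 = 0.25532.
Difference = 0.0347.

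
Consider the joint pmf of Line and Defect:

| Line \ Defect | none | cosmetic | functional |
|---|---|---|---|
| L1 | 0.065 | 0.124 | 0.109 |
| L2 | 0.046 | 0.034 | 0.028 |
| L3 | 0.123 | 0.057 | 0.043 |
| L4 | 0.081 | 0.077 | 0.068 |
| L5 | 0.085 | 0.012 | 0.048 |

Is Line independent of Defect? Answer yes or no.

no

P(Line=L1) = 0.298 and P(Defect=none) = 0.400, so their product is 0.11920, but P(Line=L1, Defect=none) = 0.065. Since these differ, Line and Defect are not independent.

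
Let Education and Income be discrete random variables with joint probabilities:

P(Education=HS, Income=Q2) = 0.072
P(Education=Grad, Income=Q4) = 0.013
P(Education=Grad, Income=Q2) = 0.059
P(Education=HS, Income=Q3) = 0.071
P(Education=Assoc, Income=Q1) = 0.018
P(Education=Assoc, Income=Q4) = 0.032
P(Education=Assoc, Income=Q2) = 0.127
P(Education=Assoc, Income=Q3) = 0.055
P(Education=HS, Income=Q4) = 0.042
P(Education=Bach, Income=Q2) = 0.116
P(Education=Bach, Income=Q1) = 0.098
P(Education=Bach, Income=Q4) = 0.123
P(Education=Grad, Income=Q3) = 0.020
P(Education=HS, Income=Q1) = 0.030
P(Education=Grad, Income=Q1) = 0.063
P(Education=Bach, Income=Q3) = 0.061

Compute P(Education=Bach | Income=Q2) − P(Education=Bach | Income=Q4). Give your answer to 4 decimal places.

P(Income=Q2) = 0.072 + 0.127 + 0.116 + 0.059 = 0.374; P(Education=Bach | Income=Q2) = 0.116/0.374 = 0.31016.
P(Income=Q4) = 0.042 + 0.032 + 0.123 + 0.013 = 0.210; P(Education=Bach | Income=Q4) = 0.123/0.210 = 0.58571.
Difference = -0.2756.

-0.2756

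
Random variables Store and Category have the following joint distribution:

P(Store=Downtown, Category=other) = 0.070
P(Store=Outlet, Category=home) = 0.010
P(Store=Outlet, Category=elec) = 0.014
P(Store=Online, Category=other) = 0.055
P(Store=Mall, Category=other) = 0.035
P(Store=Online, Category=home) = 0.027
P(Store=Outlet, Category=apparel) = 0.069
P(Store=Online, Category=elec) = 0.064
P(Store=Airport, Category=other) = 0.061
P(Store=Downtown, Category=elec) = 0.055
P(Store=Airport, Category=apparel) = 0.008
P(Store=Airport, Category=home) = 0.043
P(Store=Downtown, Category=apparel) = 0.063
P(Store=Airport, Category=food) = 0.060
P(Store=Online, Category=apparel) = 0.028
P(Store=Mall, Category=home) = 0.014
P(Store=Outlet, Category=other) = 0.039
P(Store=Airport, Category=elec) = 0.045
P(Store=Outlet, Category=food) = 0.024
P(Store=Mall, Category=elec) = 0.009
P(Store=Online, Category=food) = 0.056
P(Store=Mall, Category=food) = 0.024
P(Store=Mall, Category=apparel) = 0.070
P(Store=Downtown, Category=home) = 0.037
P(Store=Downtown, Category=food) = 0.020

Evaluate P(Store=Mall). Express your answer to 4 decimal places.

0.1520

P(Store=Mall) = 0.024 + 0.070 + 0.009 + 0.014 + 0.035 = 0.152.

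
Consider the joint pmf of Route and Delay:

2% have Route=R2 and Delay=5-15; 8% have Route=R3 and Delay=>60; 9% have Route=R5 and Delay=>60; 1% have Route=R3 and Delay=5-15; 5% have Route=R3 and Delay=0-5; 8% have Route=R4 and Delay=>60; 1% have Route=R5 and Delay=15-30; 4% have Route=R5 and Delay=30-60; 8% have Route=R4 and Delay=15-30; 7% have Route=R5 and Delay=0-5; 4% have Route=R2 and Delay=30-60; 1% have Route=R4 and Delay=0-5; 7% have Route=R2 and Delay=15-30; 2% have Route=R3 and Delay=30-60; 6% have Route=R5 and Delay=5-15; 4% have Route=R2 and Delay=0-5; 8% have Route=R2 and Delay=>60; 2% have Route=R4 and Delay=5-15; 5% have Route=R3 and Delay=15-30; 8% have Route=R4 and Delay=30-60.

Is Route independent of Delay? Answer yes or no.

P(Route=R5) = 0.27 and P(Delay=15-30) = 0.21, so their product is 0.0567, but P(Route=R5, Delay=15-30) = 0.01. Since these differ, Route and Delay are not independent.

no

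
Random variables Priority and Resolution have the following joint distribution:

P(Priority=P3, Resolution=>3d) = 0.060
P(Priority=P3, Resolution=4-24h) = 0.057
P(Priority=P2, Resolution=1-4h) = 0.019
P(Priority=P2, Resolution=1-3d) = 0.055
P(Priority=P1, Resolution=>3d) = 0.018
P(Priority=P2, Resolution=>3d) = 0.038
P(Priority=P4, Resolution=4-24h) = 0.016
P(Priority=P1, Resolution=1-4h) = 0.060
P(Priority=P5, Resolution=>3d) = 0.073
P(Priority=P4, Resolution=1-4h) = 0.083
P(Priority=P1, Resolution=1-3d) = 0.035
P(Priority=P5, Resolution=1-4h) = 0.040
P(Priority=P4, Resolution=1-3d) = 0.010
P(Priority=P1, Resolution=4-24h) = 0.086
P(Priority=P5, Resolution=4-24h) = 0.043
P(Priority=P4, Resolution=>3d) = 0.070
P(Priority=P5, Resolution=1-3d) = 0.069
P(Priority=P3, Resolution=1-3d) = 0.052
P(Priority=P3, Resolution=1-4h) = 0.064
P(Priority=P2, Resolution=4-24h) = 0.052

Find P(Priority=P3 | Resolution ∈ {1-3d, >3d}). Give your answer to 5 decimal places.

P(Resolution=1-3d) = 0.035 + 0.055 + 0.052 + 0.010 + 0.069 = 0.221.
P(Resolution=>3d) = 0.018 + 0.038 + 0.060 + 0.070 + 0.073 = 0.259.
P(Resolution ∈ {1-3d, >3d}) = 0.221 + 0.259 = 0.480; P(Priority=P3, Resolution ∈ {1-3d, >3d}) = 0.052 + 0.060 = 0.112.
P(Priority=P3 | Resolution ∈ {1-3d, >3d}) = 0.112/0.480 = 0.23333.

0.23333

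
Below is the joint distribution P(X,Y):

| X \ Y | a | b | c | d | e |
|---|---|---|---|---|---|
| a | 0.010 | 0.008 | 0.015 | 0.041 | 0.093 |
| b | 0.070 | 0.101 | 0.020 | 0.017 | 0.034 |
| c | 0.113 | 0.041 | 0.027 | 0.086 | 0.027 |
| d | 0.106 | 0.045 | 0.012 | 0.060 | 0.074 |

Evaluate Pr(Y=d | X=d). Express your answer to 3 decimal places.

0.202

P(X=d) = 0.106 + 0.045 + 0.012 + 0.060 + 0.074 = 0.297.
P(Y=d | X=d) = 0.060/0.297 = 0.202.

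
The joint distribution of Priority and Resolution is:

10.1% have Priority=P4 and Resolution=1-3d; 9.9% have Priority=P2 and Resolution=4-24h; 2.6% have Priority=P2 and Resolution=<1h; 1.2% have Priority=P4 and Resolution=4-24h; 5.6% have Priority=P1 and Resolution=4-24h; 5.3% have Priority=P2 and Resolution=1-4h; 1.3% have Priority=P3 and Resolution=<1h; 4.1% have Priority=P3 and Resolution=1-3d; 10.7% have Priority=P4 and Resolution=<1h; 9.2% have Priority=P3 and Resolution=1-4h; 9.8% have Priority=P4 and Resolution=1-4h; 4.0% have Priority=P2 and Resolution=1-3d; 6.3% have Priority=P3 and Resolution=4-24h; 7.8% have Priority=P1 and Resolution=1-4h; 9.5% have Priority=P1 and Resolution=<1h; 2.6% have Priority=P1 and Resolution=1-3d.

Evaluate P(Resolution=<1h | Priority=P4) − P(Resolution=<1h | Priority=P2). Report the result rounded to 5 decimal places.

0.21721

P(Priority=P4) = 0.107 + 0.098 + 0.012 + 0.101 = 0.318; P(Resolution=<1h | Priority=P4) = 0.107/0.318 = 0.336478.
P(Priority=P2) = 0.026 + 0.053 + 0.099 + 0.040 = 0.218; P(Resolution=<1h | Priority=P2) = 0.026/0.218 = 0.119266.
Difference = 0.21721.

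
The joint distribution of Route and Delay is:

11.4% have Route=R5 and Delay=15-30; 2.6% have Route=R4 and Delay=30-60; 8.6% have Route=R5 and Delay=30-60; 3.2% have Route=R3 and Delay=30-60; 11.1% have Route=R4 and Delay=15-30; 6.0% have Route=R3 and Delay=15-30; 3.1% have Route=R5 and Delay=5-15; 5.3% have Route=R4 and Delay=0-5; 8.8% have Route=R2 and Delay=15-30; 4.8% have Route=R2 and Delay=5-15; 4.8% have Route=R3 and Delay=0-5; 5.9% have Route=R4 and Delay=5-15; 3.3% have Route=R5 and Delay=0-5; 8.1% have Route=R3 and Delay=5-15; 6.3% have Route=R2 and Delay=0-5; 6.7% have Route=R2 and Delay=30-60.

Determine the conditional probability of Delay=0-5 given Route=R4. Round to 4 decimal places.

P(Route=R4) = 0.053 + 0.059 + 0.111 + 0.026 = 0.249.
P(Delay=0-5 | Route=R4) = 0.053/0.249 = 0.2129.

0.2129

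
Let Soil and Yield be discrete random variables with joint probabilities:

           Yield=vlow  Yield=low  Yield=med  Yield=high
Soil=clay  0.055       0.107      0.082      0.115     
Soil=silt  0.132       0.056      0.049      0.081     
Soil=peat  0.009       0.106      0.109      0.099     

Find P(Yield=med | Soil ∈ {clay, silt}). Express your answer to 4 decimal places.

0.1935

P(Soil=clay) = 0.055 + 0.107 + 0.082 + 0.115 = 0.359.
P(Soil=silt) = 0.132 + 0.056 + 0.049 + 0.081 = 0.318.
P(Soil ∈ {clay, silt}) = 0.359 + 0.318 = 0.677; P(Yield=med, Soil ∈ {clay, silt}) = 0.082 + 0.049 = 0.131.
P(Yield=med | Soil ∈ {clay, silt}) = 0.131/0.677 = 0.1935.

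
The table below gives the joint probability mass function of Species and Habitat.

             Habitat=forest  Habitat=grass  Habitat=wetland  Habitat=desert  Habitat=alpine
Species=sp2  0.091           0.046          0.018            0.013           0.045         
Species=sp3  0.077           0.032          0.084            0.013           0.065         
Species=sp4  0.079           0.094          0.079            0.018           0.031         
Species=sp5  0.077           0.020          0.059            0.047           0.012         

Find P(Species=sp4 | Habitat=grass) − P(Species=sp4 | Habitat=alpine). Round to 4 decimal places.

0.2870

P(Habitat=grass) = 0.046 + 0.032 + 0.094 + 0.020 = 0.192; P(Species=sp4 | Habitat=grass) = 0.094/0.192 = 0.48958.
P(Habitat=alpine) = 0.045 + 0.065 + 0.031 + 0.012 = 0.153; P(Species=sp4 | Habitat=alpine) = 0.031/0.153 = 0.20261.
Difference = 0.2870.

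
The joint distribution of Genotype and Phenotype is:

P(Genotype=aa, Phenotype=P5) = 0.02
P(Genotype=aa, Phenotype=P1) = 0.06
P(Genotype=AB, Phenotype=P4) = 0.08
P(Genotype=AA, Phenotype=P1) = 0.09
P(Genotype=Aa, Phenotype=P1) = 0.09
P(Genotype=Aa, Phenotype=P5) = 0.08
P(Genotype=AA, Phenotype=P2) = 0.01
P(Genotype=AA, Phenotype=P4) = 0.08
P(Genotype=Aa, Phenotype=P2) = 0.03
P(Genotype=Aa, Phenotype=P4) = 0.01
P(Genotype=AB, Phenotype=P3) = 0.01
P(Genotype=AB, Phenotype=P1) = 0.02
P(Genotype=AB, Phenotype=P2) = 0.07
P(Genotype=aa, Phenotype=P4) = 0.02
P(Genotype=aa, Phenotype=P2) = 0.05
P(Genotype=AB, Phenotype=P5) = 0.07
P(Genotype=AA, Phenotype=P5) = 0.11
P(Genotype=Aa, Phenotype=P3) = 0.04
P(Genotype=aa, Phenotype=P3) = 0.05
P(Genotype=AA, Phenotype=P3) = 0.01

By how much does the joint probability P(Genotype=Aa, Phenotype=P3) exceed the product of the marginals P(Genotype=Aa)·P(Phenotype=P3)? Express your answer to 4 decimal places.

0.0125

P(Genotype=Aa) = 0.09 + 0.03 + 0.04 + 0.01 + 0.08 = 0.25.
P(Phenotype=P3) = 0.01 + 0.04 + 0.05 + 0.01 = 0.11.
P(Genotype=Aa, Phenotype=P3) − P(Genotype=Aa)P(Phenotype=P3) = 0.04 − 0.25×0.11 = 0.0125.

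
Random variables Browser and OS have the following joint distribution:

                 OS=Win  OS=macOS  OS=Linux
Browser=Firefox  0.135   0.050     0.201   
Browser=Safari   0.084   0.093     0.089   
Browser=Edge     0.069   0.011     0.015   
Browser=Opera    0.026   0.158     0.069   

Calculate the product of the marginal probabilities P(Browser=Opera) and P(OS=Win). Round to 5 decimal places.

P(Browser=Opera) = 0.026 + 0.158 + 0.069 = 0.253.
P(OS=Win) = 0.135 + 0.084 + 0.069 + 0.026 = 0.314.
Product: 0.253 × 0.314 = 0.07944.

0.07944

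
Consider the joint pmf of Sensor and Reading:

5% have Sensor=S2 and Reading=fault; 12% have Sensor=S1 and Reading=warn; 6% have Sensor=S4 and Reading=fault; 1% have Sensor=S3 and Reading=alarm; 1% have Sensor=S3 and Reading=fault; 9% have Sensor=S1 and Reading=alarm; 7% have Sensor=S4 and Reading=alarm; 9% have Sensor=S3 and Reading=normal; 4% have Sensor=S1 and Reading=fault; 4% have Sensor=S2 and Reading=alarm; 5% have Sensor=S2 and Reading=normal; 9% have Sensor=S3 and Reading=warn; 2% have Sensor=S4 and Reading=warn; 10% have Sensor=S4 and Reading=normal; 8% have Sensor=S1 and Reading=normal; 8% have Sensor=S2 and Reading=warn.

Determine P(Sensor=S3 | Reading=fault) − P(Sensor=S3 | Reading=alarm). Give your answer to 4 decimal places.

0.0149

P(Reading=fault) = 0.04 + 0.05 + 0.01 + 0.06 = 0.16; P(Sensor=S3 | Reading=fault) = 0.01/0.16 = 0.06250.
P(Reading=alarm) = 0.09 + 0.04 + 0.01 + 0.07 = 0.21; P(Sensor=S3 | Reading=alarm) = 0.01/0.21 = 0.04762.
Difference = 0.0149.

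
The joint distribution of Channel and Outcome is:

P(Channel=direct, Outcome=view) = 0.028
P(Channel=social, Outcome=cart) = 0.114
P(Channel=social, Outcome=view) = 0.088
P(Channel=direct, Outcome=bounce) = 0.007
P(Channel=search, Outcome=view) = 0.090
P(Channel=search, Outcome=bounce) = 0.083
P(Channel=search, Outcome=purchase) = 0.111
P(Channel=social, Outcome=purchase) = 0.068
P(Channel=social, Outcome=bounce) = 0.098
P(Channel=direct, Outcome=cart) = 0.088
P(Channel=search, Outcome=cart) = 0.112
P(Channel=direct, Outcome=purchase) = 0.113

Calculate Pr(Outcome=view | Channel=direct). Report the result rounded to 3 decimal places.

0.119

P(Channel=direct) = 0.007 + 0.028 + 0.088 + 0.113 = 0.236.
P(Outcome=view | Channel=direct) = 0.028/0.236 = 0.119.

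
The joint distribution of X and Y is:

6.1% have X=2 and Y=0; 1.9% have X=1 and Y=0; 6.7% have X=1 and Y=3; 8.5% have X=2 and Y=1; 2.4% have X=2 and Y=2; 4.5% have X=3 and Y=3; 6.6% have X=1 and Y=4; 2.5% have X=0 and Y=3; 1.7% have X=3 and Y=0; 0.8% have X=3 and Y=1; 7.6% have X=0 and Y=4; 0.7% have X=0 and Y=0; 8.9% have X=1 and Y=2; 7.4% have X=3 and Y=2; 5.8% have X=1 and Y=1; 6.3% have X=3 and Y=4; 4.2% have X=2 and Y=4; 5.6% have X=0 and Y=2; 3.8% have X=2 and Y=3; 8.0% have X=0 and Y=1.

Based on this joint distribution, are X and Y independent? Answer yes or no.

no

P(X=3) = 0.207 and P(Y=1) = 0.231, so their product is 0.04782, but P(X=3, Y=1) = 0.008. Since these differ, X and Y are not independent.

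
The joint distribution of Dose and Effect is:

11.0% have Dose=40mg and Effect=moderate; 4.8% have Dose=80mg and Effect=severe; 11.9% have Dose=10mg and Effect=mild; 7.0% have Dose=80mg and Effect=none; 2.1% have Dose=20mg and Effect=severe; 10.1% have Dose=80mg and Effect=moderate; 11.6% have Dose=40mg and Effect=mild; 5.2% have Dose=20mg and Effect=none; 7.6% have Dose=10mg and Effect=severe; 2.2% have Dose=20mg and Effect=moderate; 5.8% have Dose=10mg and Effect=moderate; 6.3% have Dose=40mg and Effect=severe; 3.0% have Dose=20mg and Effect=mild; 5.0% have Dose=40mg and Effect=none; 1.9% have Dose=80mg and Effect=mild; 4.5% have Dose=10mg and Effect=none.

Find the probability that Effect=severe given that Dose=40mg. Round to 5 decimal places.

P(Dose=40mg) = 0.050 + 0.116 + 0.110 + 0.063 = 0.339.
P(Effect=severe | Dose=40mg) = 0.063/0.339 = 0.18584.

0.18584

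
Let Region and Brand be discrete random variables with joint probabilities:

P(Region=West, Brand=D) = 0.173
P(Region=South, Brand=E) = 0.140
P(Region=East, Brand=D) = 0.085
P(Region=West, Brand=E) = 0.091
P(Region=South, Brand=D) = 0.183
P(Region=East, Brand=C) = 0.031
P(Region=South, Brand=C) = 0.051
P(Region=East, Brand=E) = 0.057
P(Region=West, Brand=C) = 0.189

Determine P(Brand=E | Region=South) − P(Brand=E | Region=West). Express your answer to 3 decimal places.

P(Region=South) = 0.051 + 0.183 + 0.140 = 0.374; P(Brand=E | Region=South) = 0.140/0.374 = 0.3743.
P(Region=West) = 0.189 + 0.173 + 0.091 = 0.453; P(Brand=E | Region=West) = 0.091/0.453 = 0.2009.
Difference = 0.173.

0.173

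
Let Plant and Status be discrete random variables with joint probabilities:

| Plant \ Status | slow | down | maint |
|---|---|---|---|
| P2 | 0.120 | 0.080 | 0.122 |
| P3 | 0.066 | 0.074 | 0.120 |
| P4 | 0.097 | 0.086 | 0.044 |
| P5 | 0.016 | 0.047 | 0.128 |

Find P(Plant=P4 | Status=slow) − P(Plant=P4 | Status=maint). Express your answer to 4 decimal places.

0.2181

P(Status=slow) = 0.120 + 0.066 + 0.097 + 0.016 = 0.299; P(Plant=P4 | Status=slow) = 0.097/0.299 = 0.32441.
P(Status=maint) = 0.122 + 0.120 + 0.044 + 0.128 = 0.414; P(Plant=P4 | Status=maint) = 0.044/0.414 = 0.10628.
Difference = 0.2181.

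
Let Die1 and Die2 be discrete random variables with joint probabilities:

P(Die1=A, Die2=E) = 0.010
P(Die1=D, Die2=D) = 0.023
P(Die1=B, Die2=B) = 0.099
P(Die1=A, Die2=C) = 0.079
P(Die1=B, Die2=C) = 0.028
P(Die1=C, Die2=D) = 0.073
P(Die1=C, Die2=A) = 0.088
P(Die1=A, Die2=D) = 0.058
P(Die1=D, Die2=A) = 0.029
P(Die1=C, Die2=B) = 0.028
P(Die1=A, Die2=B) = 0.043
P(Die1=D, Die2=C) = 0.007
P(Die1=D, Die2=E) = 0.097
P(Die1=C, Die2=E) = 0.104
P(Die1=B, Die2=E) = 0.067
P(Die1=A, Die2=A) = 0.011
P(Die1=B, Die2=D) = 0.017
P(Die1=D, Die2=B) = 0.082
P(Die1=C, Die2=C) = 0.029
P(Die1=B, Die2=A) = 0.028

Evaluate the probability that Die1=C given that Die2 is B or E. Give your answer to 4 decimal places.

P(Die2=B) = 0.043 + 0.099 + 0.028 + 0.082 = 0.252.
P(Die2=E) = 0.010 + 0.067 + 0.104 + 0.097 = 0.278.
P(Die2 ∈ {B, E}) = 0.252 + 0.278 = 0.530; P(Die1=C, Die2 ∈ {B, E}) = 0.028 + 0.104 = 0.132.
P(Die1=C | Die2 ∈ {B, E}) = 0.132/0.530 = 0.2491.

0.2491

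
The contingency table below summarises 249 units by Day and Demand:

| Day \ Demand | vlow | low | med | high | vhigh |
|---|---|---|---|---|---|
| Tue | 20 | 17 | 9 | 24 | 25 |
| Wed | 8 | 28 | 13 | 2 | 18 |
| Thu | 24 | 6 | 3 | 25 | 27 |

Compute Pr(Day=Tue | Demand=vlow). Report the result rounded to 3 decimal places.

Total with Demand=vlow: 20 + 8 + 24 = 52.
P(Day=Tue | Demand=vlow) = 20/52 = 0.385.

0.385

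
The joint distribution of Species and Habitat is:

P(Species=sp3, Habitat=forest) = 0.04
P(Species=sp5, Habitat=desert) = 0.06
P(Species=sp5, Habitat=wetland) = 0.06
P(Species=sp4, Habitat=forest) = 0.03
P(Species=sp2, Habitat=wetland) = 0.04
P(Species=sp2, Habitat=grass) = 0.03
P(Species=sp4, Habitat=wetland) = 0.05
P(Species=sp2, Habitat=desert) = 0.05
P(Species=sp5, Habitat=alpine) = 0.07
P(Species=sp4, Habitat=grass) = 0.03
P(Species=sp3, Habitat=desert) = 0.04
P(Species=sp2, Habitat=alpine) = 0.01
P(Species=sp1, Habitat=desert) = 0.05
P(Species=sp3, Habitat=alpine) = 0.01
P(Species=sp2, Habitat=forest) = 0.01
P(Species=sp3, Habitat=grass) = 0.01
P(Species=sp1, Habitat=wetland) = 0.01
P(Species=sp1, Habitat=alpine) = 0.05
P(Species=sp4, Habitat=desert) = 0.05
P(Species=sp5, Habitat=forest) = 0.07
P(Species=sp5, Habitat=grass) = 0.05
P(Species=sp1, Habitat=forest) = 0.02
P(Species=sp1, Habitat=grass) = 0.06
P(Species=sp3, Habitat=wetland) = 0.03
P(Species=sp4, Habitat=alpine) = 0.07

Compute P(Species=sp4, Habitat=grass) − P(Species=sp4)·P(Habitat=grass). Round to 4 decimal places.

P(Species=sp4) = 0.03 + 0.03 + 0.05 + 0.05 + 0.07 = 0.23.
P(Habitat=grass) = 0.06 + 0.03 + 0.01 + 0.03 + 0.05 = 0.18.
P(Species=sp4, Habitat=grass) − P(Species=sp4)P(Habitat=grass) = 0.03 − 0.23×0.18 = -0.0114.

-0.0114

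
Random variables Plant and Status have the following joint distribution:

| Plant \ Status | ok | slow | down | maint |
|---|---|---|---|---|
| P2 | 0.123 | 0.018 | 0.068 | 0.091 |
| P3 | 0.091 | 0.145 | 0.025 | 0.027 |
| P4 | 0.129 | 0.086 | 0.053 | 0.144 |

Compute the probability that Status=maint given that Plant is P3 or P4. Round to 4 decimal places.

0.2443

P(Plant=P3) = 0.091 + 0.145 + 0.025 + 0.027 = 0.288.
P(Plant=P4) = 0.129 + 0.086 + 0.053 + 0.144 = 0.412.
P(Plant ∈ {P3, P4}) = 0.288 + 0.412 = 0.700; P(Status=maint, Plant ∈ {P3, P4}) = 0.027 + 0.144 = 0.171.
P(Status=maint | Plant ∈ {P3, P4}) = 0.171/0.700 = 0.2443.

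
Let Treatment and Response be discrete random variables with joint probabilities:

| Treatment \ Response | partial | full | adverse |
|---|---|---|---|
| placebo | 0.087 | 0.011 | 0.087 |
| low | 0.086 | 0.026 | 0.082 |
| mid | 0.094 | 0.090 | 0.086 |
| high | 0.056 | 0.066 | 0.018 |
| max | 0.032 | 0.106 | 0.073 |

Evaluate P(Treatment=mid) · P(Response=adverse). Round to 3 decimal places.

0.093

P(Treatment=mid) = 0.094 + 0.090 + 0.086 = 0.270.
P(Response=adverse) = 0.087 + 0.082 + 0.086 + 0.018 + 0.073 = 0.346.
Product: 0.270 × 0.346 = 0.093.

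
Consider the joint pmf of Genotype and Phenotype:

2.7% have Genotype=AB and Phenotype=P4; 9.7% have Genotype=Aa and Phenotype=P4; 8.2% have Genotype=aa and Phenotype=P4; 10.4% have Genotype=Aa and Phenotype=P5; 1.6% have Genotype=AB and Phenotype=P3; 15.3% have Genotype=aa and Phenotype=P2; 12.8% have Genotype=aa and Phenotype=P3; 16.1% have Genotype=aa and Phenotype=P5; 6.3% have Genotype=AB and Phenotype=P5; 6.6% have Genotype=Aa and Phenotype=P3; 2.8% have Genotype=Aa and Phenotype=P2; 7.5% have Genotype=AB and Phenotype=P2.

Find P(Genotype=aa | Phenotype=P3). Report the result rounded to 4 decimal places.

0.6095

P(Phenotype=P3) = 0.066 + 0.128 + 0.016 = 0.210.
P(Genotype=aa | Phenotype=P3) = 0.128/0.210 = 0.6095.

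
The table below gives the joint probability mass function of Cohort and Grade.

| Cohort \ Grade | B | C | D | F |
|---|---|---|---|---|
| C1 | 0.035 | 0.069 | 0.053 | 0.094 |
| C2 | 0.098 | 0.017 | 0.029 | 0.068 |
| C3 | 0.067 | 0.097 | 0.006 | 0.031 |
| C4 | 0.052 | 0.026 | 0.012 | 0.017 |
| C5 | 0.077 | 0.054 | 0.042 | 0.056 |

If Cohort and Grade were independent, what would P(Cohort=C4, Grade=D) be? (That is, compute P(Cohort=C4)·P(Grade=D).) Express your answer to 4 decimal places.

0.0152

P(Cohort=C4) = 0.052 + 0.026 + 0.012 + 0.017 = 0.107.
P(Grade=D) = 0.053 + 0.029 + 0.006 + 0.012 + 0.042 = 0.142.
Product: 0.107 × 0.142 = 0.0152.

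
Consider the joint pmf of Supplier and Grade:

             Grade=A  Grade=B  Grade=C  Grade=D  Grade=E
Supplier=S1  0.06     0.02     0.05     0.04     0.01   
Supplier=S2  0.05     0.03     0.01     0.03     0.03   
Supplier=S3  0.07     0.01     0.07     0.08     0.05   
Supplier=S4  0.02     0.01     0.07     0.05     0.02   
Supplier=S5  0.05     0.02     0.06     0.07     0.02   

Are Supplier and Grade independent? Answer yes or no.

P(Supplier=S2) = 0.15 and P(Grade=C) = 0.26, so their product is 0.0390, but P(Supplier=S2, Grade=C) = 0.01. Since these differ, Supplier and Grade are not independent.

no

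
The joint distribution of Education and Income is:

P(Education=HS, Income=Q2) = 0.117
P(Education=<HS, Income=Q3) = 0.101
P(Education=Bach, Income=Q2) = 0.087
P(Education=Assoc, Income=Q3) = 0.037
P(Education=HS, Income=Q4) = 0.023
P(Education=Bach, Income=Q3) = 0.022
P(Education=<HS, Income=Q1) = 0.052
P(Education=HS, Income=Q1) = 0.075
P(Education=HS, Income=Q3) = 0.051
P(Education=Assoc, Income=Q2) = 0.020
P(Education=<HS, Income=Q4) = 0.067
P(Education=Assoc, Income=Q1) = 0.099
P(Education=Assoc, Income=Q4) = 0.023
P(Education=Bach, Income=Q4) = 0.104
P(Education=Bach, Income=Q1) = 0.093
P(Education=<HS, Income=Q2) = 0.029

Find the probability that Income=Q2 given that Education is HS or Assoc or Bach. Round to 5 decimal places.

P(Education=HS) = 0.075 + 0.117 + 0.051 + 0.023 = 0.266.
P(Education=Assoc) = 0.099 + 0.020 + 0.037 + 0.023 = 0.179.
P(Education=Bach) = 0.093 + 0.087 + 0.022 + 0.104 = 0.306.
P(Education ∈ {HS, Assoc, Bach}) = 0.266 + 0.179 + 0.306 = 0.751; P(Income=Q2, Education ∈ {HS, Assoc, Bach}) = 0.117 + 0.020 + 0.087 = 0.224.
P(Income=Q2 | Education ∈ {HS, Assoc, Bach}) = 0.224/0.751 = 0.29827.

0.29827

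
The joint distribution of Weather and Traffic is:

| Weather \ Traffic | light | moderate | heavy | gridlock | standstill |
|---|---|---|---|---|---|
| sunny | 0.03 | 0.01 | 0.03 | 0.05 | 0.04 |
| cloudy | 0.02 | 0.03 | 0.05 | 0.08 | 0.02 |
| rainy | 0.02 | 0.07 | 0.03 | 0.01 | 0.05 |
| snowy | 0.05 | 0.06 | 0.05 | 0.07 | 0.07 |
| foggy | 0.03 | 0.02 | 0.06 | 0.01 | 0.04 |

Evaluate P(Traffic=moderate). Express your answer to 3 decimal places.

P(Traffic=moderate) = 0.01 + 0.03 + 0.07 + 0.06 + 0.02 = 0.19.

0.190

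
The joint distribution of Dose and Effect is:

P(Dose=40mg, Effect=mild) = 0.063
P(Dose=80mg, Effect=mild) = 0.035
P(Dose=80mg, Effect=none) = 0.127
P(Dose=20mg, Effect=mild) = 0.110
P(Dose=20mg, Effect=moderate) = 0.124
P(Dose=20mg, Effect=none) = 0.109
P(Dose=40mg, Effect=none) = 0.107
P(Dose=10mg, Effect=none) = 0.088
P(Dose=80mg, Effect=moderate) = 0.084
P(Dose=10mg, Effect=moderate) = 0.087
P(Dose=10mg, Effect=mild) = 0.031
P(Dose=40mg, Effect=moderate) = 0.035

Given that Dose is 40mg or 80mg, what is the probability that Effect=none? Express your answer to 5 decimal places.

0.51885

P(Dose=40mg) = 0.107 + 0.063 + 0.035 = 0.205.
P(Dose=80mg) = 0.127 + 0.035 + 0.084 = 0.246.
P(Dose ∈ {40mg, 80mg}) = 0.205 + 0.246 = 0.451; P(Effect=none, Dose ∈ {40mg, 80mg}) = 0.107 + 0.127 = 0.234.
P(Effect=none | Dose ∈ {40mg, 80mg}) = 0.234/0.451 = 0.51885.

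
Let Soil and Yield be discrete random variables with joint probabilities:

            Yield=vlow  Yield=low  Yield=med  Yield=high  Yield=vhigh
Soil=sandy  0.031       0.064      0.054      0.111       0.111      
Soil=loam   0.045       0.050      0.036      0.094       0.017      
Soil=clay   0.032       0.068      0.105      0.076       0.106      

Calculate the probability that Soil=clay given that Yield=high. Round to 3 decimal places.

0.270

P(Yield=high) = 0.111 + 0.094 + 0.076 = 0.281.
P(Soil=clay | Yield=high) = 0.076/0.281 = 0.270.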